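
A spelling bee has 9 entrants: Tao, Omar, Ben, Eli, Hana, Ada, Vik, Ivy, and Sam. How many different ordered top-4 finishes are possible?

3024

This is an ordered selection of 4 from 9: P(9,4).
That gives 9 × 8 × 7 × 6 = 3024.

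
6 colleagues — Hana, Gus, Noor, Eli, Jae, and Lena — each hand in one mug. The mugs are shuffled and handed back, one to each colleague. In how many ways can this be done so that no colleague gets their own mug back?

265

Count assignments avoiding every fixed point. For any j of the 6 colleagues fixed to their own mug, the other 6−j can be arranged in (6−j)! ways.
By inclusion–exclusion this is Σ_{j=0}^{6} (−1)^j C(6,j)·(6−j)!.
Computing: 720 − 720 + 360 − 120 + 30 − 6 + 1 = 265.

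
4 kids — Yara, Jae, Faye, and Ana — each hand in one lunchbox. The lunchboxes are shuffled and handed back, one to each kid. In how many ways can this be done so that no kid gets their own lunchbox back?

This is the derangement count D_4: permutations of 4 items with no fixed point.
By inclusion–exclusion this is Σ_{j=0}^{4} (−1)^j C(4,j)·(4−j)!.
Computing: 24 − 24 + 12 − 4 + 1 = 9.

9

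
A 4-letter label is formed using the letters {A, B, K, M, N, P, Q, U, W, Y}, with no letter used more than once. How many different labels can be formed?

5040

Choose and order 4 of the 10 symbols: the first letter has 10 options, the next 9, then 8, 7.
That product is 10 × 9 × 8 × 7 = 5040.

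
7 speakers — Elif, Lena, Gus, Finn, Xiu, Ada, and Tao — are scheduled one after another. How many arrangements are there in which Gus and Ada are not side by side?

3600

There are 7! = 5040 arrangements in all. If Gus and Ada are adjacent, merging them into one block gives 2·(6)! = 1440 arrangements.
Complementary counting: 5040 − 1440 = 3600.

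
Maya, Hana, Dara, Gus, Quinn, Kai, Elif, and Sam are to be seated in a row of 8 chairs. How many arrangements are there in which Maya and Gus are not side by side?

There are 8! = 40320 arrangements in all. If Maya and Gus are adjacent, merging them into one block gives 2·(7)! = 10080 arrangements.
Complementary counting: 40320 − 10080 = 30240.

30240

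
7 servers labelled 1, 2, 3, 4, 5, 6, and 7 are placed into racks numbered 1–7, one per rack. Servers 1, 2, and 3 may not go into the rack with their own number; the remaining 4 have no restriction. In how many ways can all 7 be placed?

Let Aᵢ (for i ∈ {1, 2, 3}) be the placements that put server i in its forbidden rack. Any j of these fix j positions, leaving (7−j)! ways to fill the rest, and there are C(3,j) ways to pick which j.
By inclusion–exclusion, the number of valid placements is Σ_{j=0}^{3} (−1)^j C(3,j)·(7−j)!.
Computing: 5040 − 2160 + 360 − 24 = 3216.

3216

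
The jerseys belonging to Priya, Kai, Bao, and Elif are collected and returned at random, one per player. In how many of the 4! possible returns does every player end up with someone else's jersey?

9

This is the derangement count D_4: permutations of 4 items with no fixed point.
By inclusion–exclusion this is Σ_{j=0}^{4} (−1)^j C(4,j)·(4−j)!.
Computing: 24 − 24 + 12 − 4 + 1 = 9.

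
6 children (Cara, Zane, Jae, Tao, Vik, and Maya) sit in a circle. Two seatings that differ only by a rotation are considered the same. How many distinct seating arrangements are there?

120

Seat Cara anywhere (absorbing the rotational symmetry), then permute the other 5: (5)! = 120.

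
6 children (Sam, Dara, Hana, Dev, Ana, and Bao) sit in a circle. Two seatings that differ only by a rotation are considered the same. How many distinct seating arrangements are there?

Fix one person's seat to break rotational symmetry; the remaining 5 people can be arranged in (5)! = 120 ways.

120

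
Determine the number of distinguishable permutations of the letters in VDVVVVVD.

The 8 letters of VDVVVVVD have repeats: D appearing twice and V appearing 6 times.
So there are 8! / (6!·2!) = 28 distinguishable arrangements.

28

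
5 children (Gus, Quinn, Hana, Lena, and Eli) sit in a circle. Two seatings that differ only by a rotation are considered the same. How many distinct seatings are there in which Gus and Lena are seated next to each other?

Glue Gus and Lena into a block (2 internal orders). Seating 4 units around a circle gives (3)! arrangements.
So 2 × (3)! = 2 × 6 = 12.

12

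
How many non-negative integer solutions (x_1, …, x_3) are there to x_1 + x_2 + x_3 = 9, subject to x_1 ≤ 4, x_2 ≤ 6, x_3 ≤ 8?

33

By stars and bars, unrestricted non-negative solutions to x_1+…+x_3 = 9 number C(9+2,2) = 55.
Subtract solutions that violate a single cap (substitute x_i' = x_i − (cap_i+1)): x_1 ≥ 5 gives C(6,2) = 15; x_2 ≥ 7 gives C(4,2) = 6; x_3 ≥ 9 gives C(2,2) = 1. Together 22.
No two caps can be exceeded simultaneously, so the pair terms are all 0.
By inclusion–exclusion the count is 55 − 22 + 0 = 33.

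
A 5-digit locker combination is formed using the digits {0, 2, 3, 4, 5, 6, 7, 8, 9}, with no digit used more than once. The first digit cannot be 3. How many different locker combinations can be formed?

13440

The first digit has 9−1 = 8 choices (anything except 3).
The remaining 4 digits are filled from the other 8 symbols without repetition: 8 × 7 × 6 × 5 = 1680.
Total: 8 × 1680 = 13440.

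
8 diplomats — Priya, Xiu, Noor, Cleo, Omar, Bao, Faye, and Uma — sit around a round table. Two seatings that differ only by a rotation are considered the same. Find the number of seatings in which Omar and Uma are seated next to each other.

Treat {Omar, Uma} as one unit (2 internal orders) and seat the resulting 7 units around the table: (6)! circular arrangements.
So 2 × (6)! = 2 × 720 = 1440.

1440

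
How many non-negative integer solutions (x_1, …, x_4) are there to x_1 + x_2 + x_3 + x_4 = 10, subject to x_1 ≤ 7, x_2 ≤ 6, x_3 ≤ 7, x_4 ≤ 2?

127

Ignoring the caps, the number of non-negative solutions to x_1+…+x_4 = 10 is C(13,3) = 286.
Subtract solutions that violate a single cap (substitute x_i' = x_i − (cap_i+1)): x_1 ≥ 8 gives C(5,3) = 10; x_2 ≥ 7 gives C(6,3) = 20; x_3 ≥ 8 gives C(5,3) = 10; x_4 ≥ 3 gives C(10,3) = 120. Together 160.
Add back pairs where two caps are both exceeded: 0 + 0 + 0 + 0 + 1 + 0 = 1.
By inclusion–exclusion the count is 286 − 160 + 1 = 127.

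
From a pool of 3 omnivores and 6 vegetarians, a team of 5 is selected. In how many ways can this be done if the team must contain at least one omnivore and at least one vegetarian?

Unrestricted: C(9,5) = 126 ways to pick any 5 of the 9.
Selections missing a whole group: no omnivores → C(6,5) = 6; no vegetarians → C(3,5) = 0.
Both groups omitted at once is impossible, so 126 − 6 = 120.

120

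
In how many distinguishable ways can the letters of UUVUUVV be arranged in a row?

UUVUUVV has 7 letters with U appearing 4 times and V appearing 3 times.
So there are 7! / (4!·3!) = 35 distinguishable arrangements.

35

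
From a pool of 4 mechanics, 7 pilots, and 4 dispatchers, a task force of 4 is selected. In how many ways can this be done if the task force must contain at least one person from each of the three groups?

Unrestricted: C(15,4) = 1365 ways to pick any 4 of the 15.
Subtract selections that omit an entire group: no mechanics → C(11,4) = 330; no pilots → C(8,4) = 70; no dispatchers → C(11,4) = 330.
Add back selections omitting two groups (i.e. drawn from a single group): C(4,4) + C(7,4) + C(4,4) = 37.
By inclusion–exclusion: 1365 − 730 + 37 = 672.

672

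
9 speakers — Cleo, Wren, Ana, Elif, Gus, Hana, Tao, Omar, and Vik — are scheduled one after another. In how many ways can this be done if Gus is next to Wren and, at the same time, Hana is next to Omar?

20160

Treat {Gus,Wren} as one block (2 orders) and {Hana,Omar} as another (2 orders).
That leaves 7 units to arrange: 2 × 2 × 7! = 4 × 5040 = 20160.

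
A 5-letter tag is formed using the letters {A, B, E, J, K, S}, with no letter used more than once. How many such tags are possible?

Choose and order 5 of the 6 symbols: the first letter has 6 options, the next 5, and so on down to 2.
6 × 5 × 4 × 3 × 2 = 720.

720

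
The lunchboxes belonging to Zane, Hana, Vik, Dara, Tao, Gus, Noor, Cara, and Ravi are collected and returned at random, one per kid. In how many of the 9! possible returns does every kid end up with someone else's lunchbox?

Count assignments avoiding every fixed point. For any j of the 9 kids fixed to their own lunchbox, the other 9−j can be arranged in (9−j)! ways.
By inclusion–exclusion this is Σ_{j=0}^{9} (−1)^j C(9,j)·(9−j)!.
Computing: 362880 − 362880 + 181440 − 60480 + 15120 − 3024 + 504 − 72 + 9 − 1 = 133496.

133496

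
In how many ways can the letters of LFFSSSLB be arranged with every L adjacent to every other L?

Treat the 2 copies of L as a single block. The multiset to arrange is then {LL, B, F, F, S, S, S}, 7 items in all.
That gives (7)!/(3!·2!) = 420 arrangements.

420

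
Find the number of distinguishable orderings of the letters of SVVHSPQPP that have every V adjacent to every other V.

3360

Treat the 2 copies of V as a single block. The multiset to arrange is then {VV, H, P, P, P, Q, S, S}, 8 items in all.
That gives (8)!/(3!·2!) = 3360 arrangements.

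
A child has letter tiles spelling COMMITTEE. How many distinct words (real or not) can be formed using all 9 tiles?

45360

The 9 letters of COMMITTEE have repeats: E appearing twice, M appearing twice, and T appearing twice.
Dividing 9! = 362880 by 2!·2!·2! = 8 for the repeated letters gives 45360.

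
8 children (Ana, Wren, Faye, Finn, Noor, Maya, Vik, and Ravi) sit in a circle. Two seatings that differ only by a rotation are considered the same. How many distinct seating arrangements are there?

5040

Fix one person's seat to break rotational symmetry; the remaining 7 people can be arranged in (7)! = 5040 ways.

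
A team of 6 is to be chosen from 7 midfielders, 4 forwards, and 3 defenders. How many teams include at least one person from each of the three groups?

2331

Unrestricted: C(14,6) = 3003 ways to pick any 6 of the 14.
Subtract selections that omit an entire group: no midfielders → C(7,6) = 7; no forwards → C(10,6) = 210; no defenders → C(11,6) = 462.
Add back selections omitting two groups (i.e. drawn from a single group): C(7,6) + C(4,6) + C(3,6) = 7.
By inclusion–exclusion: 3003 − 679 + 7 = 2331.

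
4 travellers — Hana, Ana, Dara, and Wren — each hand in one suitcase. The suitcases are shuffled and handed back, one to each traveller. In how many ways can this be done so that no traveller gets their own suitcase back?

9

Let Aᵢ be the assignments in which traveller i gets their own suitcase. We want the size of the complement of A₁∪…∪A_4.
By inclusion–exclusion this is Σ_{j=0}^{4} (−1)^j C(4,j)·(4−j)!.
Computing: 24 − 24 + 12 − 4 + 1 = 9.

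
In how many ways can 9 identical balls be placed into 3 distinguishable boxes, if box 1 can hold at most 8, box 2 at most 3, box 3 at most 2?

11

Without the upper bounds there are C(11,2) = 55 ways to split 9 among 3 boxes.
Subtract solutions that violate a single cap (substitute x_i' = x_i − (cap_i+1)): x_1 ≥ 9 gives C(2,2) = 1; x_2 ≥ 4 gives C(7,2) = 21; x_3 ≥ 3 gives C(8,2) = 28. Together 50.
Add back pairs where two caps are both exceeded: 0 + 0 + 6 = 6.
By inclusion–exclusion the count is 55 − 50 + 6 = 11.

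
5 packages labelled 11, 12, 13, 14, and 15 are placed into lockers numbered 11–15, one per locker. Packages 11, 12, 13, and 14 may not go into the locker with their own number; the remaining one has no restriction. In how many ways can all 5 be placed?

53

Let Aᵢ (for 11 ≤ i ≤ 14) be the placements that put package i in its forbidden locker. Any j of these fix j positions, leaving (5−j)! ways to fill the rest, and there are C(4,j) ways to pick which j.
By inclusion–exclusion, the number of valid placements is Σ_{j=0}^{4} (−1)^j C(4,j)·(5−j)!.
Computing: 120 − 96 + 36 − 8 + 1 = 53.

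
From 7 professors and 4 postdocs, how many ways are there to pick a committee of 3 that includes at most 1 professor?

Split by how many professors are chosen (0 through 1).
Sum: C(7,0)·C(4,3) + C(7,1)·C(4,2) = 4 + 42 = 46.

46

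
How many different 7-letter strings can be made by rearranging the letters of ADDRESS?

1260

ADDRESS has 7 letters with D appearing twice and S appearing twice.
Dividing 7! = 5040 by 2!·2! = 4 for the repeated letters gives 1260.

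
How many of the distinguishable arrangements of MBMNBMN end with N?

Fix N in the last position and arrange the remaining 6 letters.
Those 6 letters have B appearing twice and M appearing 3 times, giving (6)!/(3!·2!) = 60.

60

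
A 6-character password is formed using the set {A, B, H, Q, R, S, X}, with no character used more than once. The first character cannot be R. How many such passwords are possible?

The first character has 7−1 = 6 choices (anything except R).
The remaining 5 characters are filled from the other 6 symbols without repetition: 6 × 5 × 4 × 3 × 2 = 720.
Total: 6 × 720 = 4320.

4320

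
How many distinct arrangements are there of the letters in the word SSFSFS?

15

SSFSFS has 6 letters with F appearing twice and S appearing 4 times.
Dividing 6! = 720 by 4!·2! = 48 for the repeated letters gives 15.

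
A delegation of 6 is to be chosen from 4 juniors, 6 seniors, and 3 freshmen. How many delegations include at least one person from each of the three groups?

Unrestricted: C(13,6) = 1716 ways to pick any 6 of the 13.
Subtract selections that omit an entire group: no juniors → C(9,6) = 84; no seniors → C(7,6) = 7; no freshmen → C(10,6) = 210.
Add back selections omitting two groups (i.e. drawn from a single group): C(4,6) + C(6,6) + C(3,6) = 1.
By inclusion–exclusion: 1716 − 301 + 1 = 1416.

1416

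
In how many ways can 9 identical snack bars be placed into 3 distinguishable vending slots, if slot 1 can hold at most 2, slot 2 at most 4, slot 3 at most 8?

Ignoring the caps, the number of non-negative solutions to x_1+…+x_3 = 9 is C(11,2) = 55.
Subtract solutions that violate a single cap (substitute x_i' = x_i − (cap_i+1)): x_1 ≥ 3 gives C(8,2) = 28; x_2 ≥ 5 gives C(6,2) = 15; x_3 ≥ 9 gives C(2,2) = 1. Together 44.
Add back pairs where two caps are both exceeded: 3 + 0 + 0 = 3.
By inclusion–exclusion the count is 55 − 44 + 3 = 14.

14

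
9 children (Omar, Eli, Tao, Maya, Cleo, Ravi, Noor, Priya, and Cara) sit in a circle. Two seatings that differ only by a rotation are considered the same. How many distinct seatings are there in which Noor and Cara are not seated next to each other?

Without the restriction there are (8)! = 40320 seatings.
Those with Noor next to Cara: fuse the pair into one unit and seat 8 units around a circle — 2·(7)! = 10080.
Subtracting, 40320 − 10080 = 30240.

30240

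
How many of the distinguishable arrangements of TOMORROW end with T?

420

Fix T in the last position and arrange the remaining 7 letters.
Those 7 letters have O appearing 3 times and R appearing twice, giving (7)!/(3!·2!) = 420.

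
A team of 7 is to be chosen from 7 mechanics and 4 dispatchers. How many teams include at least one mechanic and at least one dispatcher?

Unrestricted: C(11,7) = 330 ways to pick any 7 of the 11.
Selections missing a whole group: no mechanics → C(4,7) = 0; no dispatchers → C(7,7) = 1.
Both groups omitted at once is impossible, so 330 − 1 = 329.

329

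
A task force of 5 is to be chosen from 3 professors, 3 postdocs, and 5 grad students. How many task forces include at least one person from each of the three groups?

Unrestricted: C(11,5) = 462 ways to pick any 5 of the 11.
Subtract selections that omit an entire group: no professors → C(8,5) = 56; no postdocs → C(8,5) = 56; no grad students → C(6,5) = 6.
Add back selections omitting two groups (i.e. drawn from a single group): C(3,5) + C(3,5) + C(5,5) = 1.
By inclusion–exclusion: 462 − 118 + 1 = 345.

345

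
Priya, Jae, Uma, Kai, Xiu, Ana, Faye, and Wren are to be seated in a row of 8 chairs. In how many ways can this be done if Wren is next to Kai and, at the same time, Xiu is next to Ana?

2880

Treat {Wren,Kai} as one block (2 orders) and {Xiu,Ana} as another (2 orders).
That leaves 6 units to arrange: 2 × 2 × 6! = 4 × 720 = 2880.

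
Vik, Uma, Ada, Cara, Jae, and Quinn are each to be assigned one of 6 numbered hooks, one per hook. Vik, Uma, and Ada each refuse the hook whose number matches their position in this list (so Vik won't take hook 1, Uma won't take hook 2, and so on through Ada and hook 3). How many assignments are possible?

426

Let Aᵢ (for i ∈ {1, 2, 3}) be the placements that put person i in their forbidden hook. Any j of these fix j positions, leaving (6−j)! ways to fill the rest, and there are C(3,j) ways to pick which j.
By inclusion–exclusion, the number of valid placements is Σ_{j=0}^{3} (−1)^j C(3,j)·(6−j)!.
Computing: 720 − 360 + 72 − 6 = 426.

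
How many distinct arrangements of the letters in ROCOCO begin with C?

With the first slot taken by C, it remains to arrange the other 5 letters (ROOCO).
Those 5 letters have O appearing 3 times, giving (5)!/(3!) = 20.

20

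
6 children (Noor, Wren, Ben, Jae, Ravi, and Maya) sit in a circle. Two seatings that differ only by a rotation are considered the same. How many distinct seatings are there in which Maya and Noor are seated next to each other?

48

Treat {Maya, Noor} as one unit (2 internal orders) and seat the resulting 5 units around the table: (4)! circular arrangements.
So 2 × (4)! = 2 × 24 = 48.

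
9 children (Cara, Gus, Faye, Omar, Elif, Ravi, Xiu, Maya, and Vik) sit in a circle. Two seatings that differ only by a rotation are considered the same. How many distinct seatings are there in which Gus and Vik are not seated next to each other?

Without the restriction there are (8)! = 40320 seatings.
Seatings with Gus beside Vik: treat them as a block with 2 internal orders, giving 2 × (7)! = 10080.
Subtracting, 40320 − 10080 = 30240.

30240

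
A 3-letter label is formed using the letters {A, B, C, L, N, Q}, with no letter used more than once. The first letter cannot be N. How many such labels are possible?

100

The first letter has 6−1 = 5 choices (anything except N).
The remaining 2 letters are filled from the other 5 symbols without repetition: 5 × 4 = 20.
Total: 5 × 20 = 100.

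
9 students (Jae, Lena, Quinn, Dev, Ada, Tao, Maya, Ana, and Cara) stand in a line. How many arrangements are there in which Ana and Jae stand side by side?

80640

Place the 7 others and the Ana-Jae pair as 8 objects in a line; the pair has 2 internal arrangements.
So the count is 2·(8)! = 80640.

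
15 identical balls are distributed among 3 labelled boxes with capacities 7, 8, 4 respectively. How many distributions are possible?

Without the upper bounds there are C(17,2) = 136 ways to split 15 among 3 boxes.
Subtract solutions that violate a single cap (substitute x_i' = x_i − (cap_i+1)): x_1 ≥ 8 gives C(9,2) = 36; x_2 ≥ 9 gives C(8,2) = 28; x_3 ≥ 5 gives C(12,2) = 66. Together 130.
Add back pairs where two caps are both exceeded: 0 + 6 + 3 = 9.
By inclusion–exclusion the count is 136 − 130 + 9 = 15.

15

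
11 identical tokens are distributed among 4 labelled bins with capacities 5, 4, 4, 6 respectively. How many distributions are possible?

111

Without the upper bounds there are C(14,3) = 364 ways to split 11 among 4 bins.
Subtract solutions that violate a single cap (substitute x_i' = x_i − (cap_i+1)): x_1 ≥ 6 gives C(8,3) = 56; x_2 ≥ 5 gives C(9,3) = 84; x_3 ≥ 5 gives C(9,3) = 84; x_4 ≥ 7 gives C(7,3) = 35. Together 259.
Add back pairs where two caps are both exceeded: 1 + 1 + 0 + 4 + 0 + 0 = 6.
By inclusion–exclusion the count is 364 − 259 + 6 = 111.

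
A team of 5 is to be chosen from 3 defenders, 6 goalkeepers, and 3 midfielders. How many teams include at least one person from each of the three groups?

540

Total 5-person selections from all 12: C(12,5) = 792.
Subtract selections that omit an entire group: no defenders → C(9,5) = 126; no goalkeepers → C(6,5) = 6; no midfielders → C(9,5) = 126.
Add back selections omitting two groups (i.e. drawn from a single group): C(3,5) + C(6,5) + C(3,5) = 6.
By inclusion–exclusion: 792 − 258 + 6 = 540.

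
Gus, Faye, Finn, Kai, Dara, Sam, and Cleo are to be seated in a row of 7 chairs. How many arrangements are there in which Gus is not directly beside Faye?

There are 7! = 5040 arrangements in all. If Gus and Faye are adjacent, merging them into one block gives 2·(6)! = 1440 arrangements.
So 5040 − 1440 = 3600 arrangements keep them apart.

3600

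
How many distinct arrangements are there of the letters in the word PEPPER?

60

Letter multiplicities in PEPPER: E×2, P×3, R×1.
The number of distinct arrangements is 6!/(3!·2!) = 720/12 = 60.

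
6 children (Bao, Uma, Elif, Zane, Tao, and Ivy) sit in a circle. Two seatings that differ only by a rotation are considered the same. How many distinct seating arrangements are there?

Seat Bao anywhere (absorbing the rotational symmetry), then permute the other 5: (5)! = 120.

120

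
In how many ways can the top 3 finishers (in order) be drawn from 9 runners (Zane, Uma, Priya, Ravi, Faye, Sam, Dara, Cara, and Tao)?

504

This is an ordered selection of 3 from 9: P(9,3).
That gives 9 × 8 × 7 = 504.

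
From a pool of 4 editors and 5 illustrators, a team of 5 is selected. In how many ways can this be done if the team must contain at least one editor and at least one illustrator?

With no constraint there are C(9,5) = 126 possible selections.
Subtract selections that omit an entire group: no editors → C(5,5) = 1; no illustrators → C(4,5) = 0.
Both groups omitted at once is impossible, so 126 − 1 = 125.

125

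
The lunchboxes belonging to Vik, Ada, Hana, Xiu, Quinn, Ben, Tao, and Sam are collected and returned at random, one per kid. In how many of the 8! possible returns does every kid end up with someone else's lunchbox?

This is the derangement count D_8: permutations of 8 items with no fixed point.
By inclusion–exclusion this is Σ_{j=0}^{8} (−1)^j C(8,j)·(8−j)!.
Computing: 40320 − 40320 + 20160 − 6720 + 1680 − 336 + 56 − 8 + 1 = 14833.

14833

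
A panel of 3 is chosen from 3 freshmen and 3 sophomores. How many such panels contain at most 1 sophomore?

10

Split by how many sophomores are chosen (0 through 1).
Sum: C(3,0)·C(3,3) + C(3,1)·C(3,2) = 1 + 9 = 10.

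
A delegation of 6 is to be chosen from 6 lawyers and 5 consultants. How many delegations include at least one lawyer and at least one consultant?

461

Unrestricted: C(11,6) = 462 ways to pick any 6 of the 11.
Subtract selections that omit an entire group: no lawyers → C(5,6) = 0; no consultants → C(6,6) = 1.
Both groups omitted at once is impossible, so 462 − 1 = 461.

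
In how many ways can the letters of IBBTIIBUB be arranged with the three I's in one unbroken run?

Treat the 3 copies of I as a single block. The multiset to arrange is then {III, B, B, B, B, T, U}, 7 items in all.
That gives (7)!/(4!) = 210 arrangements.

210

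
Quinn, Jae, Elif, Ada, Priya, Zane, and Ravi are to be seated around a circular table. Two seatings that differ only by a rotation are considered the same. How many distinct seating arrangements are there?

720

Around a circle, 7 distinct people have 7!/7 = (6)! = 720 rotationally distinct seatings.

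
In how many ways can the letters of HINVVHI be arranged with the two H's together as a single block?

180

Treat the 2 copies of H as a single block. The multiset to arrange is then {HH, I, I, N, V, V}, 6 items in all.
That gives (6)!/(2!·2!) = 180 arrangements.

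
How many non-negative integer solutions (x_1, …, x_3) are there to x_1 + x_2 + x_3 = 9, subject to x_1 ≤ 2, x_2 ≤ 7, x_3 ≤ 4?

12

By stars and bars, unrestricted non-negative solutions to x_1+…+x_3 = 9 number C(9+2,2) = 55.
Subtract solutions that violate a single cap (substitute x_i' = x_i − (cap_i+1)): x_1 ≥ 3 gives C(8,2) = 28; x_2 ≥ 8 gives C(3,2) = 3; x_3 ≥ 5 gives C(6,2) = 15. Together 46.
Add back pairs where two caps are both exceeded: 0 + 3 + 0 = 3.
By inclusion–exclusion the count is 55 − 46 + 3 = 12.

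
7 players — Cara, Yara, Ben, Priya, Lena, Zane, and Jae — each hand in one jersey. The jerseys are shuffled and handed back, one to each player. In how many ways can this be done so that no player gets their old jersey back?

Count assignments avoiding every fixed point. For any j of the 7 players fixed to their old jersey, the other 7−j can be arranged in (7−j)! ways.
By inclusion–exclusion this is Σ_{j=0}^{7} (−1)^j C(7,j)·(7−j)!.
Computing: 5040 − 5040 + 2520 − 840 + 210 − 42 + 7 − 1 = 1854.

1854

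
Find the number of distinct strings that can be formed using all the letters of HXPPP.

The 5 letters of HXPPP have repeats: P appearing 3 times.
The number of distinct arrangements is 5!/(3!) = 120/6 = 20.

20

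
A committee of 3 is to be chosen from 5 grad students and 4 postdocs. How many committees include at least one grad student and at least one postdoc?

70

Unrestricted: C(9,3) = 84 ways to pick any 3 of the 9.
Selections missing a whole group: no grad students → C(4,3) = 4; no postdocs → C(5,3) = 10.
Both groups omitted at once is impossible, so 84 − 14 = 70.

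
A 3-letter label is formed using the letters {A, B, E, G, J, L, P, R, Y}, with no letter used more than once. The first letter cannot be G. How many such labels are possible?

The first letter has 9−1 = 8 choices (anything except G).
The remaining 2 letters are filled from the other 8 symbols without repetition: 8 × 7 = 56.
Total: 8 × 56 = 448.

448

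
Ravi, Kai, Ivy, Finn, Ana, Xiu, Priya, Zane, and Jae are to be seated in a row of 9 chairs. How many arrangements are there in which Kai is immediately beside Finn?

80640

Glue Kai and Finn into one block (2 internal orders), leaving 8 units to arrange in a row.
That gives 2 × 8! = 2 × 40320 = 80640.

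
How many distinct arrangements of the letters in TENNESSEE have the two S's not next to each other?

Total arrangements of TENNESSEE: 9!/(4!·2!·2!) = 3780.
If the two S's are adjacent, glue them into one block, leaving 8 items to arrange: (8)!/(4!·2!) = 840 ways.
Hence 3780 − 840 = 2940.

2940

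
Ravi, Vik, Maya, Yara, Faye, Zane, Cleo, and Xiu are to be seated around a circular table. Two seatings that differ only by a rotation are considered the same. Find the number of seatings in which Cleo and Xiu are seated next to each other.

Treat {Cleo, Xiu} as one unit (2 internal orders) and seat the resulting 7 units around the table: (6)! circular arrangements.
So 2 × (6)! = 2 × 720 = 1440.

1440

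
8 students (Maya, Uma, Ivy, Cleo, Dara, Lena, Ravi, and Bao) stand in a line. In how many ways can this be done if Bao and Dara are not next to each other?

Of the 8! = 40320 arrangements, those with Bao and Dara adjacent number 2 × 7! = 10080 (treat the pair as a block with 2 internal orders).
So 40320 − 10080 = 30240 arrangements keep them apart.

30240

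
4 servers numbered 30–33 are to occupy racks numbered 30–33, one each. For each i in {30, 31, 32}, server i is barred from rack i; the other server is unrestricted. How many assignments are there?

11

Let Aᵢ (for i ∈ {30, 31, 32}) be the placements that put server i in its forbidden rack. Any j of these fix j positions, leaving (4−j)! ways to fill the rest, and there are C(3,j) ways to pick which j.
By inclusion–exclusion, the number of valid placements is Σ_{j=0}^{3} (−1)^j C(3,j)·(4−j)!.
Computing: 24 − 18 + 6 − 1 = 11.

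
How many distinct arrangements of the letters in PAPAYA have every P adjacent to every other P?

20

Treat the 2 copies of P as a single block. The multiset to arrange is then {PP, A, A, A, Y}, 5 items in all.
That gives (5)!/(3!) = 20 arrangements.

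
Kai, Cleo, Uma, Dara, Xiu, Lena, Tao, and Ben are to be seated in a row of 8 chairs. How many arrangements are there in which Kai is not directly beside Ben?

Of the 8! = 40320 arrangements, those with Kai and Ben adjacent number 2 × 7! = 10080 (treat the pair as a block with 2 internal orders).
So 40320 − 10080 = 30240 arrangements keep them apart.

30240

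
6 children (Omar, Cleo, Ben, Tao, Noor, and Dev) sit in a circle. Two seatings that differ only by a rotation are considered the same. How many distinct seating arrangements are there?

120

Around a circle, 6 distinct people have 6!/6 = (5)! = 120 rotationally distinct seatings.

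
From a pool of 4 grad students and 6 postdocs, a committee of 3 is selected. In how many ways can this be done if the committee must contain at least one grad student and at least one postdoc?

With no constraint there are C(10,3) = 120 possible selections.
Subtract selections that omit an entire group: no grad students → C(6,3) = 20; no postdocs → C(4,3) = 4.
Both groups omitted at once is impossible, so 120 − 24 = 96.

96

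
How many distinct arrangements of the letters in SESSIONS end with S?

840

With the last slot taken by S, it remains to arrange the other 7 letters (ESSIONS).
Those 7 letters have S appearing 3 times, giving (7)!/(3!) = 840.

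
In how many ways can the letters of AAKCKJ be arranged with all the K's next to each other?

60

Treat the 2 copies of K as a single block. The multiset to arrange is then {KK, A, A, C, J}, 5 items in all.
That gives (5)!/(2!) = 60 arrangements.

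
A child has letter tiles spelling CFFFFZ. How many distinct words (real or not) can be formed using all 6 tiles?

30

CFFFFZ has 6 letters with F appearing 4 times.
Dividing 6! = 720 by 4! = 24 for the repeated letters gives 30.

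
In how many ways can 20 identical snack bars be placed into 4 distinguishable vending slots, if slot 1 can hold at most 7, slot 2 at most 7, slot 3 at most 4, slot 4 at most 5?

20

Without the upper bounds there are C(23,3) = 1771 ways to split 20 among 4 vending slots.
Subtract solutions that violate a single cap (substitute x_i' = x_i − (cap_i+1)): x_1 ≥ 8 gives C(15,3) = 455; x_2 ≥ 8 gives C(15,3) = 455; x_3 ≥ 5 gives C(18,3) = 816; x_4 ≥ 6 gives C(17,3) = 680. Together 2406.
Add back pairs where two caps are both exceeded: 35 + 120 + 84 + 120 + 84 + 220 = 663.
Subtract triples: 0 + 0 + 4 + 4 = 8.
By inclusion–exclusion the count is 1771 − 2406 + 663 − 8 = 20.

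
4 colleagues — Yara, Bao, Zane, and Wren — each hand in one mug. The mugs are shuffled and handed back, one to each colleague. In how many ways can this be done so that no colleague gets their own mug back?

9

Let Aᵢ be the assignments in which colleague i gets their own mug. We want the size of the complement of A₁∪…∪A_4.
By inclusion–exclusion this is Σ_{j=0}^{4} (−1)^j C(4,j)·(4−j)!.
Computing: 24 − 24 + 12 − 4 + 1 = 9.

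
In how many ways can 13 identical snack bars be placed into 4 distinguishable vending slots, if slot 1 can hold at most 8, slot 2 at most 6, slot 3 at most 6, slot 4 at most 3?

Ignoring the caps, the number of non-negative solutions to x_1+…+x_4 = 13 is C(16,3) = 560.
Subtract solutions that violate a single cap (substitute x_i' = x_i − (cap_i+1)): x_1 ≥ 9 gives C(7,3) = 35; x_2 ≥ 7 gives C(9,3) = 84; x_3 ≥ 7 gives C(9,3) = 84; x_4 ≥ 4 gives C(12,3) = 220. Together 423.
Add back pairs where two caps are both exceeded: 0 + 0 + 1 + 0 + 10 + 10 = 21.
By inclusion–exclusion the count is 560 − 423 + 21 = 158.

158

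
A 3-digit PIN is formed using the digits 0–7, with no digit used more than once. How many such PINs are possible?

336

Choose and order 3 of the 8 symbols: the first digit has 8 options, the next 7, then 6.
8 × 7 × 6 = 336.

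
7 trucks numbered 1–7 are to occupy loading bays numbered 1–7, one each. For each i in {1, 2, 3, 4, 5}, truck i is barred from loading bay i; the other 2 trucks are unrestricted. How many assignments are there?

2428

Let Aᵢ (for 1 ≤ i ≤ 5) be the placements that put truck i in its forbidden loading bay. Any j of these fix j positions, leaving (7−j)! ways to fill the rest, and there are C(5,j) ways to pick which j.
By inclusion–exclusion, the number of valid placements is Σ_{j=0}^{5} (−1)^j C(5,j)·(7−j)!.
Computing: 5040 − 3600 + 1200 − 240 + 30 − 2 = 2428.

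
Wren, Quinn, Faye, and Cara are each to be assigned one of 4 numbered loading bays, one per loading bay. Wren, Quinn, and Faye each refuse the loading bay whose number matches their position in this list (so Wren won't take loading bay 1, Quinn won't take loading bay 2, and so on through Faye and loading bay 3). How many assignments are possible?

11

Let Aᵢ (for i ∈ {1, 2, 3}) be the placements that put person i in their forbidden loading bay. Any j of these fix j positions, leaving (4−j)! ways to fill the rest, and there are C(3,j) ways to pick which j.
By inclusion–exclusion, the number of valid placements is Σ_{j=0}^{3} (−1)^j C(3,j)·(4−j)!.
Computing: 24 − 18 + 6 − 1 = 11.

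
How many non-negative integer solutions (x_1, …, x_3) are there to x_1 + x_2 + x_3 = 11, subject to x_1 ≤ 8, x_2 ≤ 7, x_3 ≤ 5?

41

Ignoring the caps, the number of non-negative solutions to x_1+…+x_3 = 11 is C(13,2) = 78.
Subtract solutions that violate a single cap (substitute x_i' = x_i − (cap_i+1)): x_1 ≥ 9 gives C(4,2) = 6; x_2 ≥ 8 gives C(5,2) = 10; x_3 ≥ 6 gives C(7,2) = 21. Together 37.
No two caps can be exceeded simultaneously, so the pair terms are all 0.
By inclusion–exclusion the count is 78 − 37 + 0 = 41.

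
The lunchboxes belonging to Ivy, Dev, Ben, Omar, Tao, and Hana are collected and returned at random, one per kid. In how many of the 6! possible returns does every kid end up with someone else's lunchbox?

265

This is the derangement count D_6: permutations of 6 items with no fixed point.
By inclusion–exclusion this is Σ_{j=0}^{6} (−1)^j C(6,j)·(6−j)!.
Computing: 720 − 720 + 360 − 120 + 30 − 6 + 1 = 265.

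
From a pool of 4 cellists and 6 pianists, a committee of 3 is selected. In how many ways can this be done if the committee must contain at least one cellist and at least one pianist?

With no constraint there are C(10,3) = 120 possible selections.
Selections missing a whole group: no cellists → C(6,3) = 20; no pianists → C(4,3) = 4.
Both groups omitted at once is impossible, so 120 − 24 = 96.

96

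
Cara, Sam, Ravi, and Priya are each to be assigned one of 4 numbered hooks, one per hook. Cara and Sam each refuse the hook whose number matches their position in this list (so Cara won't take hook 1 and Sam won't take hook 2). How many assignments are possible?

14

Let Aᵢ (for i ∈ {1, 2}) be the placements that put person i in their forbidden hook. Any j of these fix j positions, leaving (4−j)! ways to fill the rest, and there are C(2,j) ways to pick which j.
By inclusion–exclusion, the number of valid placements is Σ_{j=0}^{2} (−1)^j C(2,j)·(4−j)!.
Computing: 24 − 12 + 2 = 14.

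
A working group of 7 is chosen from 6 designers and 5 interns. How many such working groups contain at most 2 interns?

65

Split by how many interns are chosen (0 through 2).
Sum: C(5,0)·C(6,7) + C(5,1)·C(6,6) + C(5,2)·C(6,5) = 0 + 5 + 60 = 65.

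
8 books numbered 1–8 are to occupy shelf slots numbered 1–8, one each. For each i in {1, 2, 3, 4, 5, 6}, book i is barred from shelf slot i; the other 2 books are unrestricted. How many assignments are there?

Let Aᵢ (for 1 ≤ i ≤ 6) be the placements that put book i in its forbidden shelf slot. Any j of these fix j positions, leaving (8−j)! ways to fill the rest, and there are C(6,j) ways to pick which j.
By inclusion–exclusion, the number of valid placements is Σ_{j=0}^{6} (−1)^j C(6,j)·(8−j)!.
Computing: 40320 − 30240 + 10800 − 2400 + 360 − 36 + 2 = 18806.

18806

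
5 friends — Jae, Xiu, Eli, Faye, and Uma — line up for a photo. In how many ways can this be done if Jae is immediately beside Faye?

Glue Jae and Faye into one block (2 internal orders), leaving 4 units to arrange in a row.
So the count is 2·(4)! = 48.

48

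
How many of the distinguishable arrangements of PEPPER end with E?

20

Fix E in the last position and arrange the remaining 5 letters.
Those 5 letters have P appearing 3 times, giving (5)!/(3!) = 20.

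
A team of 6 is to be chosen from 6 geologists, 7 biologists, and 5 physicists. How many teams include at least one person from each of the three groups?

15470

Unrestricted: C(18,6) = 18564 ways to pick any 6 of the 18.
Subtract selections that omit an entire group: no geologists → C(12,6) = 924; no biologists → C(11,6) = 462; no physicists → C(13,6) = 1716.
Add back selections omitting two groups (i.e. drawn from a single group): C(6,6) + C(7,6) + C(5,6) = 8.
By inclusion–exclusion: 18564 − 3102 + 8 = 15470.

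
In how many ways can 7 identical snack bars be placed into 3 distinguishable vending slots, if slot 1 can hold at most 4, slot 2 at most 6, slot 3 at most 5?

Without the upper bounds there are C(9,2) = 36 ways to split 7 among 3 vending slots.
Subtract solutions that violate a single cap (substitute x_i' = x_i − (cap_i+1)): x_1 ≥ 5 gives C(4,2) = 6; x_2 ≥ 7 gives C(2,2) = 1; x_3 ≥ 6 gives C(3,2) = 3. Together 10.
No two caps can be exceeded simultaneously, so the pair terms are all 0.
By inclusion–exclusion the count is 36 − 10 + 0 = 26.

26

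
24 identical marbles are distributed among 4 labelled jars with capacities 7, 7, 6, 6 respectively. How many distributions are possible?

10

By stars and bars, unrestricted non-negative solutions to x_1+…+x_4 = 24 number C(24+3,3) = 2925.
Subtract solutions that violate a single cap (substitute x_i' = x_i − (cap_i+1)): x_1 ≥ 8 gives C(19,3) = 969; x_2 ≥ 8 gives C(19,3) = 969; x_3 ≥ 7 gives C(20,3) = 1140; x_4 ≥ 7 gives C(20,3) = 1140. Together 4218.
Add back pairs where two caps are both exceeded: 165 + 220 + 220 + 220 + 220 + 286 = 1331.
Subtract triples: 4 + 4 + 10 + 10 = 28.
By inclusion–exclusion the count is 2925 − 4218 + 1331 − 28 = 10.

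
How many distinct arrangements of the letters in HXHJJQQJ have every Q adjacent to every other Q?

Treat the 2 copies of Q as a single block. The multiset to arrange is then {QQ, H, H, J, J, J, X}, 7 items in all.
That gives (7)!/(3!·2!) = 420 arrangements.

420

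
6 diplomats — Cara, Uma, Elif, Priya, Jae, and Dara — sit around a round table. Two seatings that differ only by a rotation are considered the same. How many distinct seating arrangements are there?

120

Seat Cara anywhere (absorbing the rotational symmetry), then permute the other 5: (5)! = 120.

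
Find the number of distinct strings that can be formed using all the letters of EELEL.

10

EELEL has 5 letters with E appearing 3 times and L appearing twice.
The number of distinct arrangements is 5!/(3!·2!) = 120/12 = 10.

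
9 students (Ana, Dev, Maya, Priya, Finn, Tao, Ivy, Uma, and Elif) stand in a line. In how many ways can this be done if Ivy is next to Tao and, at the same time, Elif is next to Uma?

20160

Treat {Ivy,Tao} as one block (2 orders) and {Elif,Uma} as another (2 orders).
That leaves 7 units to arrange: 2 × 2 × 7! = 4 × 5040 = 20160.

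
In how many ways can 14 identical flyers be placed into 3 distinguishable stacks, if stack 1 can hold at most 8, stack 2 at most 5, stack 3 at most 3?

6

By stars and bars, unrestricted non-negative solutions to x_1+…+x_3 = 14 number C(14+2,2) = 120.
Subtract solutions that violate a single cap (substitute x_i' = x_i − (cap_i+1)): x_1 ≥ 9 gives C(7,2) = 21; x_2 ≥ 6 gives C(10,2) = 45; x_3 ≥ 4 gives C(12,2) = 66. Together 132.
Add back pairs where two caps are both exceeded: 0 + 3 + 15 = 18.
By inclusion–exclusion the count is 120 − 132 + 18 = 6.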